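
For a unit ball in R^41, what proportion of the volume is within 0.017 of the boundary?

V(inner)/V(outer) = ((1-0.017)/1)^41 ≈ 0.4951, so the shell fraction is 0.504899.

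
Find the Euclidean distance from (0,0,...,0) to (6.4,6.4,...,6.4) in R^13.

The space diagonal of an n-cube of side s is s√n. Here 6.4·√13 ≈ 23.0755.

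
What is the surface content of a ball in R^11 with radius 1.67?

|∂B_11(1.67)| ≈ 3496.73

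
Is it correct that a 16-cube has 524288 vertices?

False. The 16-cube has 2^16 = 65536 vertices.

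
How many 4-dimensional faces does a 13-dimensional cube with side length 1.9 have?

Choose 4 of 13 axes to span the face (C(13,4) = 715 ways), then fix each of the remaining 9 coordinates at one of its two extreme values (2^9 = 512 ways): 715·512 = 366080.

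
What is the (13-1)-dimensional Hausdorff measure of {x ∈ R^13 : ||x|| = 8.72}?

S_13(8.72) = 2·π^(13/2)·(8.72)^12 / Γ(13/2) ≈ 2.28814e+12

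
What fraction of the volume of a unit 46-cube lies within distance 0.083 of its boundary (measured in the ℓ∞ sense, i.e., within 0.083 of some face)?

The inner cube has side 1-2·0.083 = 0.834 and volume (0.834)^46 ≈ 0.0002364, so the shell holds 0.999764 of the volume.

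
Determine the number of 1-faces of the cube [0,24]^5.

f_1(5-cube) = (5 choose 1) · 2^4 = 80.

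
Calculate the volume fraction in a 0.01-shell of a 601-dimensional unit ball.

Shell fraction = 1 - (1-0.01)^601 ≈ 0.997619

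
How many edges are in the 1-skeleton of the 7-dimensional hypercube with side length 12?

Number of 1-faces = C(7,1)·2^(7-1) = 7·64 = 448.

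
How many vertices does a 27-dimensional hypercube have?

An n-cube has 2^n vertices; for n = 27 that is 2^27 = 134217728.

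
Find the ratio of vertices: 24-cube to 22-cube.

The 24-cube has 2^24 = 16777216 vertices. The 22-cube has 2^22 = 4194304 vertices. Ratio: 16777216/4194304 = 4.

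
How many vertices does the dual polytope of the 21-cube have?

An n-cross-polytope has 2n vertices; here n = 21, giving 42.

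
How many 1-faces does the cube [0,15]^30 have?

An n-cube has n·2^(n-1) edges. With n = 30: 30·536870912 = 16106127360.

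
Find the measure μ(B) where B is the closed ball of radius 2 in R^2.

V = 4·π ≈ 12.5664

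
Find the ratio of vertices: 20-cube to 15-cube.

The 20-cube has 2^20 = 1048576 vertices. The 15-cube has 2^15 = 32768 vertices. Ratio: 1048576/32768 = 32.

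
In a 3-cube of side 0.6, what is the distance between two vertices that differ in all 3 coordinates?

d = √(0.6² + 0.6² + ... + 0.6²) [3 terms] = √(3·0.6²) = 0.6√3 ≈ 1.03923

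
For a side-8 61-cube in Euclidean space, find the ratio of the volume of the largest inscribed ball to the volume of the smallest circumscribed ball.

The radii are 8/2 and 8√61/2, so the volume ratio is (1/√61)^61 = 61^{-61/2} ≈ 3.52728e-55.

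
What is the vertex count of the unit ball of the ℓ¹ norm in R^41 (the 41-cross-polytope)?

The vertices are ±e_1, ..., ±e_41, so there are 2·41 = 82.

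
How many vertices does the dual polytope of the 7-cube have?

The vertices are ±e_1, ..., ±e_7, so there are 2·7 = 14.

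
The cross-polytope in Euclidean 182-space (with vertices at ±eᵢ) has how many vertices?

The vertices are ±e_1, ..., ±e_182, so there are 2·182 = 364.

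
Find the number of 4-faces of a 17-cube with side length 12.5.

An n-cube has C(n,k)·2^(n-k) k-faces. Here C(17,4)·2^13 = 2380·8192 = 19496960.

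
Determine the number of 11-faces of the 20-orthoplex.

An n-cross-polytope has 2^(k+1)·C(n,k+1) k-faces. Here 2^12·C(20,12) = 4096·125970 = 515973120.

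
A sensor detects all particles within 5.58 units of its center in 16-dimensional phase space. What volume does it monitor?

The n-ball volume is π^(n/2)·r^n/Γ(n/2+1). With n=16, r=5.58: V ≈ 2.07886e+11.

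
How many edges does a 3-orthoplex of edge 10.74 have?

f_1(3-orthoplex) = 2^2 · (3 choose 2) = 12.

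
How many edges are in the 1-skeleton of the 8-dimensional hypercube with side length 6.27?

An n-cube has n·2^(n-1) edges. With n = 8: 8·128 = 1024.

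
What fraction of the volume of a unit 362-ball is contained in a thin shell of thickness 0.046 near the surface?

Shell fraction = 1 - (1-0.046)^362 ≈ 0.9999999605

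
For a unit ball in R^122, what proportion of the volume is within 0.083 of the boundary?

V(inner)/V(outer) = ((1-0.083)/1)^122 ≈ 2.565e-05, so the shell fraction is 0.999974.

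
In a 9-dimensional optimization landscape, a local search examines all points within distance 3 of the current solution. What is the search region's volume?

V_9(3) = π^(9/2) · (3)^9 / Γ(9/2 + 1) = 23328·π^4/35 ≈ 64924.6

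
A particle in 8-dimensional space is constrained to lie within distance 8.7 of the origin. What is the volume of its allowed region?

Volume = π^{8/2}·(8.7)^8/Γ(5) ≈ 1.33212e+08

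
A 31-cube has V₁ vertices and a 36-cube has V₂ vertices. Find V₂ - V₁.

V₁ = 2^31 = 2147483648. V₂ = 2^36 = 68719476736. V₂ - V₁ = 66571993088.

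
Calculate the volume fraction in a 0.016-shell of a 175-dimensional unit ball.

Shell fraction = 1 - (1-0.016)^175 ≈ 0.940551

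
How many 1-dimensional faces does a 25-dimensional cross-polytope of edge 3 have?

Number of 1-faces = 2^(1+1) · C(25,1+1) = 4 · 300 = 1200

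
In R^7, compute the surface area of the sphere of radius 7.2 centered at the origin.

The surface area of an n-ball is 2π^(n/2) r^(n-1) / Γ(n/2). For n=7, r=7.2: 4.60758e+06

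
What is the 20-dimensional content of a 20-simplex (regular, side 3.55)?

V_20 = √(21) · 3.55^20 / (20! · 2^(20/2)) ≈ 1.85888e-10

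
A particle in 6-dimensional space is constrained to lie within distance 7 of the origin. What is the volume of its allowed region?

V = 117649·π^3/6 ≈ 607976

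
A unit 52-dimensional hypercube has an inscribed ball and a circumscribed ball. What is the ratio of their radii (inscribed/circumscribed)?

Ratio = (s/2)/(s√52/2) = 52^(-1/2) ≈ 0.138675.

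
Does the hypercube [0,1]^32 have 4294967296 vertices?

True. The 32-cube has 2^32 = 4294967296 vertices.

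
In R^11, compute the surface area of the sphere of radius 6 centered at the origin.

S = n·V_n(r)/r = 11·V_11(6)/6 (volume-to-surface relation), giving 143327232·π^5/35 ≈ 1.25317e+09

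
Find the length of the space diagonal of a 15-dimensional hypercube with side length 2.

d = √(2² + 2² + ... + 2²) [15 terms] = √(15·2²) = 2√15 ≈ 7.74597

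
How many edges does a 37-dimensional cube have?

The 37-cube has n·2^(n-1) = 37·2^36 = 37·68719476736 = 2542620639232 edges.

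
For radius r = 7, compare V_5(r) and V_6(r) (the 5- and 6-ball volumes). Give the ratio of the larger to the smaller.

V_5(7) ≈ 88468.5, V_6(7) ≈ 607976. The 6-ball is larger by a factor of 6.872.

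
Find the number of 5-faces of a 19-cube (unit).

Number of 5-faces = C(19,5) · 2^(19-5) = 11628 · 16384 = 190513152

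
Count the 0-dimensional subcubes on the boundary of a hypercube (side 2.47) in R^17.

Choose 0 of 17 axes to span the face (C(17,0) = 1 way), then fix each of the remaining 17 coordinates at one of its two extreme values (2^17 = 131072 ways): 1·131072 = 131072.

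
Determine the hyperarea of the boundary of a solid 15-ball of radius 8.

The surface area of an n-ball is 2π^(n/2) r^(n-1) / Γ(n/2). For n=15, r=8: 1125899906842624·π^7/135135 ≈ 2.51641e+13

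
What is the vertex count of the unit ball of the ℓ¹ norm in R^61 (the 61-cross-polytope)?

Number of vertices = 2n = 122.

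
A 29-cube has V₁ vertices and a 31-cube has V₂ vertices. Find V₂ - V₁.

V₁ = 2^29 = 536870912. V₂ = 2^31 = 2147483648. V₂ - V₁ = 1610612736.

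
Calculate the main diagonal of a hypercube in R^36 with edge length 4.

The space diagonal of an n-cube of side s is s√n. Here 4·√36 = 24.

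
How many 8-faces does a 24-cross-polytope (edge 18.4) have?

Number of 8-faces = 2^(8+1) · C(24,8+1) = 512 · 1307504 = 669442048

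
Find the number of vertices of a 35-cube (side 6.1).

The 35-cube has 2^35 = 34359738368 vertices.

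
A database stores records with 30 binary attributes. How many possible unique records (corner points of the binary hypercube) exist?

Number of vertices = 2^30 = 1073741824.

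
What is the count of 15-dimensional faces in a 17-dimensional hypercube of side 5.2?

Choose 15 of 17 axes to span the face (C(17,15) = 136 ways), then fix each of the remaining 2 coordinates at one of its two extreme values (2^2 = 4 ways): 136·4 = 544.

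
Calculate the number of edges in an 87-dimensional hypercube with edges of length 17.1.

The 87-cube has n·2^(n-1) = 87·2^86 = 87·77371252455336267181195264 = 6731298963614255244763987968 edges.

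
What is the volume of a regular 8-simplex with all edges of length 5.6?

V_8 = √(9) · 5.6^8 / (8! · 2^(8/2)) ≈ 4.49764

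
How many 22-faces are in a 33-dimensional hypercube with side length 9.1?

An n-cube has C(n,k)·2^(n-k) k-faces. Here C(33,22)·2^11 = 193536720·2048 = 396363202560.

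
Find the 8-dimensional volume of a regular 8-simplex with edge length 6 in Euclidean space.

V_8 = √(9) · 6^8 / (8! · 2^(8/2)) ≈ 7.81071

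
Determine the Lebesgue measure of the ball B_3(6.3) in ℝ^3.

V_3(6.3) = π^(3/2) · (6.3)^3 / Γ(3/2 + 1) ≈ 1047.39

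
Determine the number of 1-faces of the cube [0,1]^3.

An n-cube has C(n,k)·2^(n-k) k-faces. Here C(3,1)·2^2 = 3·4 = 12.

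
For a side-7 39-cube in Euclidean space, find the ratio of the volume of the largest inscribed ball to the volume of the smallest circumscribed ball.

V_in / V_out = (r_in/r_out)^39 = (1/√39)^39 = 39^(-39/2) ≈ 9.42411e-32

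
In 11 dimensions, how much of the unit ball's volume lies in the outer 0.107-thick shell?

1 - (1-0.107)^11 ≈ 0.712018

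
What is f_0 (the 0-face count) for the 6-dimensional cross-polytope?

Each 0-face is the convex hull of 1 vertex, one chosen as ±e_i from each of 1 distinct axis: 2^1·C(6,1) = 12.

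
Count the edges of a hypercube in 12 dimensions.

An n-cube has n·2^(n-1) edges. With n = 12: 12·2048 = 24576.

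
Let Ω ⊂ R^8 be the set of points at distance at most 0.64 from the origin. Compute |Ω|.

The n-ball volume is π^(n/2)·r^n/Γ(n/2+1). With n=8, r=0.64: V ≈ 0.114243.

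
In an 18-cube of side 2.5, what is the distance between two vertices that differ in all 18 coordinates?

d = √(2.5² + 2.5² + ... + 2.5²) [18 terms] = √(18·2.5²) = 2.5√18 ≈ 10.6066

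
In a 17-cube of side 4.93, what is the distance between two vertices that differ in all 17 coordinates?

Diagonal = √17 · 4.93 ≈ 20.3269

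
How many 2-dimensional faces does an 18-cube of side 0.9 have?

Choose 2 of 18 axes to span the face (C(18,2) = 153 ways), then fix each of the remaining 16 coordinates at one of its two extreme values (2^16 = 65536 ways): 153·65536 = 10027008.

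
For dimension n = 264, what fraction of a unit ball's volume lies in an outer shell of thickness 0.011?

1 - (1-0.011)^264 ≈ 0.946071 ≈ 94.61%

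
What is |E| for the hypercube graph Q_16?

Number of 1-faces = C(16,1)·2^(16-1) = 16·32768 = 524288.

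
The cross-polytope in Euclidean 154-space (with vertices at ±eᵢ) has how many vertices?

An n-cross-polytope has 2n vertices; here n = 154, giving 308.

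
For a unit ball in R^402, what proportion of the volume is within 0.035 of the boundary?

V(inner)/V(outer) = ((1-0.035)/1)^402 ≈ 6.025e-07, so the shell fraction is 0.9999993975.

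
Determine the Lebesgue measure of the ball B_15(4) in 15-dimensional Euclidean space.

The n-ball volume is π^(n/2)·r^n/Γ(n/2+1). With n=15, r=4: V = 274877906944·π^7/2027025 ≈ 4.09572e+08.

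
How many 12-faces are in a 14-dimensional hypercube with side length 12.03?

Choose 12 of 14 axes to span the face (C(14,12) = 91 ways), then fix each of the remaining 2 coordinates at one of its two extreme values (2^2 = 4 ways): 91·4 = 364.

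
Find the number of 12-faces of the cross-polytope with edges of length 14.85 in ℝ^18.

f_12(18-orthoplex) = 2^13 · (18 choose 13) = 70189056.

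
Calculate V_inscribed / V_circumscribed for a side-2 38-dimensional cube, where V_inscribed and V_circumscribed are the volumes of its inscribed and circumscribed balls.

V_in / V_out = (r_in/r_out)^38 = (1/√38)^38 = 38^(-38/2) ≈ 9.64077e-31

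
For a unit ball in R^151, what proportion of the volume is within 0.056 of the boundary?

1 - (1-0.056)^151 ≈ 0.999834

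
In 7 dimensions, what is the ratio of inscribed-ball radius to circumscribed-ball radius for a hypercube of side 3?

Ratio = (s/2)/(s√7/2) = 7^(-1/2) ≈ 0.377964.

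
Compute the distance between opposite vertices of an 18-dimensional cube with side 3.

Diagonal = √18 · 3 ≈ 12.7279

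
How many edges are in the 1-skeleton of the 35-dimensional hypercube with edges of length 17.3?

Number of 1-faces = C(35,1)·2^(35-1) = 35·17179869184 = 601295421440.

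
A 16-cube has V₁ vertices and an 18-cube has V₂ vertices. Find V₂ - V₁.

V₁ = 2^16 = 65536. V₂ = 2^18 = 262144. V₂ - V₁ = 196608.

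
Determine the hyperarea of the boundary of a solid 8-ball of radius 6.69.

S_8(6.69) = 2·π^(8/2)·(6.69)^7 / Γ(8/2) ≈ 1.94743e+07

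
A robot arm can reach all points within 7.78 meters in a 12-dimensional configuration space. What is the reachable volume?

Volume = π^{12/2}·(7.78)^12/Γ(7) ≈ 6.56632e+10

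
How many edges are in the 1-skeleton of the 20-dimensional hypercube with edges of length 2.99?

The 20-cube has n·2^(n-1) = 20·2^19 = 20·524288 = 10485760 edges.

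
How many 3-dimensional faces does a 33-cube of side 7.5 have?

Number of 3-faces = C(33,3) · 2^(33-3) = 5456 · 1073741824 = 5858335391744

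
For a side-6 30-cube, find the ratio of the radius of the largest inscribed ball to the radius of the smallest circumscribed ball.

r_in = 6/2 (half the side); r_out = 6√30/2 (half the diagonal). Ratio = 1/√30 ≈ 0.182574.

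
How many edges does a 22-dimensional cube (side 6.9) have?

Each of the 2^22 = 4194304 vertices has degree 22; total edges = 22·2^22/2 = 46137344.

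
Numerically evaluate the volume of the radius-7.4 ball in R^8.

V_8(7.4) = π^(8/2) · (7.4)^8 / Γ(8/2 + 1) ≈ 3.64957e+07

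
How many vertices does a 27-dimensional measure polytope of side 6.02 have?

An n-cube has 2^n vertices; for n = 27 that is 2^27 = 134217728.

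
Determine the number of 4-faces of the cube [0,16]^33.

f_4(33-cube) = (33 choose 4) · 2^29 = 21968757719040.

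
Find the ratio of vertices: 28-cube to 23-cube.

The 28-cube has 2^28 = 268435456 vertices. The 23-cube has 2^23 = 8388608 vertices. Ratio: 268435456/8388608 = 32.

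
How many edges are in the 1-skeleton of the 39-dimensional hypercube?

An n-cube has n·2^(n-1) edges. With n = 39: 39·274877906944 = 10720238370816.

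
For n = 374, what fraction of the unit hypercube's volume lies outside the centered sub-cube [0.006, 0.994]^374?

1 - (1 - 2·0.006)^374 = 1 - 0.988^374 ≈ 0.989058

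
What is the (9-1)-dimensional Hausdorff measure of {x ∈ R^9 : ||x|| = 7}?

The surface area of an n-ball is 2π^(n/2) r^(n-1) / Γ(n/2). For n=9, r=7: 26353376·π^4/15 ≈ 1.71137e+08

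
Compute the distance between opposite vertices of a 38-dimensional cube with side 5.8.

Diagonal = √38 · 5.8 ≈ 35.7536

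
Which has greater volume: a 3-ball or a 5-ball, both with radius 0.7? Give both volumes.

V_3(0.7) ≈ 1.43676. V_5(0.7) ≈ 0.884685. The 3-ball is larger.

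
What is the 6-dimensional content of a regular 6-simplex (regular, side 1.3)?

V = (1.3^6 / 6!) · √((6+1) / 2^6) ≈ 0.00221711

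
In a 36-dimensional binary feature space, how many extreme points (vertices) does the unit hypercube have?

Each vertex is a binary string of length 36, so there are 2^36 = 68719476736.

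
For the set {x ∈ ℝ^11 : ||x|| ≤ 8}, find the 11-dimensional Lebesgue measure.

The n-ball volume is π^(n/2)·r^n/Γ(n/2+1). With n=11, r=8: V = 549755813888·π^5/10395 ≈ 1.61843e+10.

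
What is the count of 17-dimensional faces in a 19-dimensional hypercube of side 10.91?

Choose 17 of 19 axes to span the face (C(19,17) = 171 ways), then fix each of the remaining 2 coordinates at one of its two extreme values (2^2 = 4 ways): 171·4 = 684.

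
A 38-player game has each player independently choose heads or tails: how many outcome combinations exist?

An n-cube has 2^n vertices; for n = 38 that is 2^38 = 274877906944.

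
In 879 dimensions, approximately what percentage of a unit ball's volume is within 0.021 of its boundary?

1 - (1-0.021)^879 ≈ 0.9999999921 ≈ 99.999999%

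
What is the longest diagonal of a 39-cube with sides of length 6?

The space diagonal of an n-cube of side s is s√n. Here 6·√39 ≈ 37.47.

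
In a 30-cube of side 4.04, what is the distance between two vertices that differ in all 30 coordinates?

||(4.04,4.04,...,4.04)|| = √(30)·4.04 ≈ 22.128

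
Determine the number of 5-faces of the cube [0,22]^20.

An n-cube has C(n,k)·2^(n-k) k-faces. Here C(20,5)·2^15 = 15504·32768 = 508035072.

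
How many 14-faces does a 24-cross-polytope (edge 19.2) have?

An n-cross-polytope has 2^(k+1)·C(n,k+1) k-faces. Here 2^15·C(24,15) = 32768·1307504 = 42844291072.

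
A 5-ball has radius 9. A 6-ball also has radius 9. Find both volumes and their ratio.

V_5(9) ≈ 310821. V_6(9) ≈ 2.74633e+06. Ratio V_5/V_6 ≈ 0.1132.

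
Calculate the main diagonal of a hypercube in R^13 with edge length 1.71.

||(1.71,1.71,...,1.71)|| = √(13)·1.71 ≈ 6.16549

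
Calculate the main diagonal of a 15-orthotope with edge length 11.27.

Diagonal = √15 · 11.27 ≈ 43.6485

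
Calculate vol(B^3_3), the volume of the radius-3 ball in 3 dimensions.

Volume = π^{3/2}·(3)^3/Γ(5/2) = 36·π ≈ 113.097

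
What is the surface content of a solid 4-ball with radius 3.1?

S_4(3.1) = 2·π^(4/2)·(3.1)^3 / Γ(4/2) ≈ 588.051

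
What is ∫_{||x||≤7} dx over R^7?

The n-ball volume is π^(n/2)·r^n/Γ(n/2+1). With n=7, r=7: V = 1882384·π^3/15 ≈ 3.89105e+06.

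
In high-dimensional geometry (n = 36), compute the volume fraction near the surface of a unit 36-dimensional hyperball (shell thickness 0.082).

1 - (1-0.082)^36 ≈ 0.954045 ≈ 95.40%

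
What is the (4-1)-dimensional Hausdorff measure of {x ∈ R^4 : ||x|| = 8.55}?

S_4(8.55) = 2·π^(4/2)·(8.55)^3 / Γ(4/2) ≈ 12337.5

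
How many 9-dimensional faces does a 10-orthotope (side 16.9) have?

f_9(10-cube) = (10 choose 9) · 2^1 = 20.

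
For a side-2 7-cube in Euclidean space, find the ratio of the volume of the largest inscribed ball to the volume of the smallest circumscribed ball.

V_in / V_out = (r_in/r_out)^7 = (1/√7)^7 = 7^(-7/2) ≈ 0.00110194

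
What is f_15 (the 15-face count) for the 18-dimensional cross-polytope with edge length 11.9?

An n-cross-polytope has 2^(k+1)·C(n,k+1) k-faces. Here 2^16·C(18,16) = 65536·153 = 10027008.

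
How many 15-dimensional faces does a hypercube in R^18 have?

An n-cube has C(n,k)·2^(n-k) k-faces. Here C(18,15)·2^3 = 816·8 = 6528.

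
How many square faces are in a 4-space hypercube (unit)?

f_2(4-cube) = (4 choose 2) · 2^2 = 24.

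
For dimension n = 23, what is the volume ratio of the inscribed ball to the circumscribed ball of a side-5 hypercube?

V_in / V_out = (r_in/r_out)^23 = (1/√23)^23 = 23^(-23/2) ≈ 2.18842e-16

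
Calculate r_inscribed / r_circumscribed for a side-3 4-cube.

For an n-cube of any side s, the inradius is s/2 and the circumradius is s√n/2, so the ratio is 1/√4 ≈ 0.5.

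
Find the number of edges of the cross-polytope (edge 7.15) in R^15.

f_1(15-orthoplex) = 2^2 · (15 choose 2) = 420.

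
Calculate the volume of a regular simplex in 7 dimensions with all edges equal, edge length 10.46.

V_7 = √(8) · 10.46^7 / (7! · 2^(7/2)) ≈ 679.565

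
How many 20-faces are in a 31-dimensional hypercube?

f_20(31-cube) = (31 choose 20) · 2^11 = 173408901120.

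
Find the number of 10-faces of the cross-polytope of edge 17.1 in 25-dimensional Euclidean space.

f_10(25-orthoplex) = 2^11 · (25 choose 11) = 9128755200.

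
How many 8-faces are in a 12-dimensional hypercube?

f_8(12-cube) = (12 choose 8) · 2^4 = 7920.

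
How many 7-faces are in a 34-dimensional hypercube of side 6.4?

f_7(34-cube) = (34 choose 7) · 2^27 = 722039837032448.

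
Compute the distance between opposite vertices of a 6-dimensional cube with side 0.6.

Diagonal = √6 · 0.6 ≈ 1.46969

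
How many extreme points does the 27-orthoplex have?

An n-cross-polytope has 2n vertices; here n = 27, giving 54.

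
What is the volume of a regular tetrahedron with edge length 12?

Volume = (√2/12) · 12³ = 203.647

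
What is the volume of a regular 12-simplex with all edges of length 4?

V = (4^12 / 12!) · √((12+1) / 2^12) ≈ 0.00197322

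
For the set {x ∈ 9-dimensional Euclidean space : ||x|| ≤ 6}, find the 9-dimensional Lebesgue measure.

V = 11943936·π^4/35 ≈ 3.32414e+07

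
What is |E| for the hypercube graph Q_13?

Number of 1-faces = C(13,1)·2^(13-1) = 13·4096 = 53248.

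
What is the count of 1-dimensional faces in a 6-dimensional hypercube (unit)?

Number of 1-faces = C(6,1) · 2^(6-1) = 6 · 32 = 192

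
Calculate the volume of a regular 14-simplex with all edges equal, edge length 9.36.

For a regular n-simplex with edge a, V = (a^n / n!)·√((n+1)/2^n). With a=9.36, n=14: V ≈ 13.7496.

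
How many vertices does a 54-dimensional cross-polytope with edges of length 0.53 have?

An n-cross-polytope has 2n vertices; here n = 54, giving 108.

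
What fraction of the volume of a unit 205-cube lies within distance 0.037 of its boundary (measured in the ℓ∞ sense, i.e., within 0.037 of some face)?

The inner cube has side 1-2·0.037 = 0.926 and volume (0.926)^205 ≈ 1.43e-07, so the shell holds 0.999999857 of the volume.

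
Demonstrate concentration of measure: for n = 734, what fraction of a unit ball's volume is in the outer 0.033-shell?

1 - (1-0.033)^734 ≈ 1 - 2.009e-11 ≈ (100 - 2.01e-09)%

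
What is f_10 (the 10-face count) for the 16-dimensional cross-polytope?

Each 10-face is the convex hull of 11 vertices, one chosen as ±e_i from each of 11 distinct axes: 2^11·C(16,11) = 8945664.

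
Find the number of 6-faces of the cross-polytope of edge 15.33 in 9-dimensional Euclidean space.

Number of 6-faces = 2^(6+1) · C(9,6+1) = 128 · 36 = 4608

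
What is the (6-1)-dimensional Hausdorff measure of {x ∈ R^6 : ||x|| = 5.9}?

S_6(5.9) = 2·π^(6/2)·(5.9)^5 / Γ(6/2) ≈ 221671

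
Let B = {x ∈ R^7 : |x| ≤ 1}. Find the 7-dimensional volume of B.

The n-ball volume is π^(n/2)·r^n/Γ(n/2+1). With n=7, r=1: V = 16·π^3/105 ≈ 4.72477.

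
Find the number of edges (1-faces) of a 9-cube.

f_1(9-cube) = (9 choose 1) · 2^8 = 2304.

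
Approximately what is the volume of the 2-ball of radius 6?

V_2(6) = π^(2/2) · (6)^2 / Γ(2/2 + 1) = 36·π ≈ 113.097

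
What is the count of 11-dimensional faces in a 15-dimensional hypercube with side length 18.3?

Choose 11 of 15 axes to span the face (C(15,11) = 1365 ways), then fix each of the remaining 4 coordinates at one of its two extreme values (2^4 = 16 ways): 1365·16 = 21840.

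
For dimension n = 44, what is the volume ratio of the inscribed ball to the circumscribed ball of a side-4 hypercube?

V_in / V_out = (r_in/r_out)^44 = (1/√44)^44 = 44^(-44/2) ≈ 6.98299e-37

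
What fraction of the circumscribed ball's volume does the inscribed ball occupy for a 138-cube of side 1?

The radii are 1/2 and 1√138/2, so the volume ratio is (1/√138)^138 = 138^{-138/2} ≈ 2.2302e-148.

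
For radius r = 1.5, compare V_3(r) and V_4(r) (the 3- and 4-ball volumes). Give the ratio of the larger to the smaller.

V_3(1.5) ≈ 14.1372, V_4(1.5) ≈ 24.9824. The 4-ball is larger by a factor of 1.767.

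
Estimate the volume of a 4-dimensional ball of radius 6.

V = 648·π^2 ≈ 6395.5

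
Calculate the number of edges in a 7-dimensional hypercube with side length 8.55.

Each of the 2^7 = 128 vertices has degree 7; total edges = 7·2^7/2 = 448.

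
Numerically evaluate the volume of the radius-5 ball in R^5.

The n-ball volume is π^(n/2)·r^n/Γ(n/2+1). With n=5, r=5: V = 5000·π^2/3 ≈ 16449.3.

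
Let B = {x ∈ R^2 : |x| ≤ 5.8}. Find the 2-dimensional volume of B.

The n-ball volume is π^(n/2)·r^n/Γ(n/2+1). With n=2, r=5.8: V ≈ 105.683.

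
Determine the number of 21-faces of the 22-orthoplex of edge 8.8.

f_21(22-orthoplex) = 2^22 · (22 choose 22) = 4194304.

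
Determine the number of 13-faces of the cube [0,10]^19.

f_13(19-cube) = (19 choose 13) · 2^6 = 1736448.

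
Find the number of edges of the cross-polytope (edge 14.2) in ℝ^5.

f_1(5-orthoplex) = 2^2 · (5 choose 2) = 40.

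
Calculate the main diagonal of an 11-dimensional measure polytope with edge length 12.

d = √(12² + 12² + ... + 12²) [11 terms] = √(11·12²) = 12√11 ≈ 39.7995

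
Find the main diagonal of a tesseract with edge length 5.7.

Diagonal = √4 · 5.7 = 11.4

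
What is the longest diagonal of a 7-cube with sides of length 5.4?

The space diagonal of an n-cube of side s is s√n. Here 5.4·√7 ≈ 14.2871.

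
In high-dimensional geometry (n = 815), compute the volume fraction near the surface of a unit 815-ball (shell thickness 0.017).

1 - (1-0.017)^815 ≈ 0.9999991467 ≈ 99.999915%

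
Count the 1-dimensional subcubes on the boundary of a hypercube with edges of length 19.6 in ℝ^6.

Choose 1 of 6 axes to span the face (C(6,1) = 6 ways), then fix each of the remaining 5 coordinates at one of its two extreme values (2^5 = 32 ways): 6·32 = 192.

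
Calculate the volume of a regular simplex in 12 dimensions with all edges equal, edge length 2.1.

V = (2.1^12 / 12!) · √((12+1) / 2^12) ≈ 8.6514e-07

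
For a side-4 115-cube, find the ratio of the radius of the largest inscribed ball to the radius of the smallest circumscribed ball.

r_in / r_out = (4/2) / (4√115/2) = 1/√115 ≈ 0.0932505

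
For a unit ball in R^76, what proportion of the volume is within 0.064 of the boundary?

Shell fraction = 1 - (1-0.064)^76 ≈ 0.993439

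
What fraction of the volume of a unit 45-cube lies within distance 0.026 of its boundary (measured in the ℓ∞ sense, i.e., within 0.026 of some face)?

1 - (1 - 2·0.026)^45 = 1 - 0.948^45 ≈ 0.909557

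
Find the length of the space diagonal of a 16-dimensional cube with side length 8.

The space diagonal of an n-cube of side s is s√n. Here 8·√16 = 32.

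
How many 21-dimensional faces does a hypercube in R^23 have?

An n-cube has C(n,k)·2^(n-k) k-faces. Here C(23,21)·2^2 = 253·4 = 1012.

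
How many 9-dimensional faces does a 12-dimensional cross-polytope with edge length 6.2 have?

f_9(12-orthoplex) = 2^10 · (12 choose 10) = 67584.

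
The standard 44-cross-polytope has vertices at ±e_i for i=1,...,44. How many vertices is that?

Number of vertices = 2n = 88.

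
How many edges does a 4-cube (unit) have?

Each of the 2^4 = 16 vertices has degree 4; total edges = 4·2^4/2 = 32.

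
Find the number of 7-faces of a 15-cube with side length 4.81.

Number of 7-faces = C(15,7) · 2^(15-7) = 6435 · 256 = 1647360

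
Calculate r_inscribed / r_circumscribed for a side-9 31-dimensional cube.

Ratio = (s/2)/(s√31/2) = 31^(-1/2) ≈ 0.179605.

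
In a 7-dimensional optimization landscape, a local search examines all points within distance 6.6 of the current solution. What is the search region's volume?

V_7(6.6) = π^(7/2) · (6.6)^7 / Γ(7/2 + 1) ≈ 2.57744e+06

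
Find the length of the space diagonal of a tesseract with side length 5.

The space diagonal of an n-cube of side s is s√n. Here 5·√4 = 10.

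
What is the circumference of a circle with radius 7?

|∂B_2(7)| = 2πr = 2π·7 ≈ 43.9823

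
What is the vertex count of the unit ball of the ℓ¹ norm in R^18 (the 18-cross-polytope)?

An n-cross-polytope has 2n vertices; here n = 18, giving 36.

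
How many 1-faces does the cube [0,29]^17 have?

Each of the 2^17 = 131072 vertices has degree 17; total edges = 17·2^17/2 = 1114112.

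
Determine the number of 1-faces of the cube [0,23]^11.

Number of 1-faces = C(11,1) · 2^(11-1) = 11 · 1024 = 11264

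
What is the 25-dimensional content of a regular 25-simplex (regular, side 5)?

V_25 = √(26) · 5^25 / (25! · 2^(25/2)) ≈ 1.69128e-11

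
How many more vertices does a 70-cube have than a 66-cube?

The 70-cube has 2^70 = 1180591620717411303424 vertices. The 66-cube has 2^66 = 73786976294838206464 vertices. Difference: 1180591620717411303424 - 73786976294838206464 = 1106804644422573096960.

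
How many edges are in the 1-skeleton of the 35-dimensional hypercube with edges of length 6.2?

An n-cube has n·2^(n-1) edges. With n = 35: 35·17179869184 = 601295421440.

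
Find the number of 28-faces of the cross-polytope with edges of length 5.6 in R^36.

Each 28-face is the convex hull of 29 vertices, one chosen as ±e_i from each of 29 distinct axes: 2^29·C(36,29) = 4481626574684160.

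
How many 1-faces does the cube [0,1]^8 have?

Number of 1-faces = C(8,1)·2^(8-1) = 8·128 = 1024.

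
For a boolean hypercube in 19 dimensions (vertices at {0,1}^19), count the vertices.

An n-cube has 2^n vertices; for n = 19 that is 2^19 = 524288.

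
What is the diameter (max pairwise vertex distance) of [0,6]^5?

d = √(6² + 6² + ... + 6²) [5 terms] = √(5·6²) = 6√5 ≈ 13.4164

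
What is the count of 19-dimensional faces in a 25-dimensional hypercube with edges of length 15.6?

f_19(25-cube) = (25 choose 19) · 2^6 = 11334400.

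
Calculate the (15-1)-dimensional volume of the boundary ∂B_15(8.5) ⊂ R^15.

S = n·V_n(r)/r = 15·V_15(8.5)/8.5 (volume-to-surface relation), giving 168377826559400929·π^7/8648640 ≈ 5.88012e+13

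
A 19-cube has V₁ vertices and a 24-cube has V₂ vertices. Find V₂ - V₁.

V₁ = 2^19 = 524288. V₂ = 2^24 = 16777216. V₂ - V₁ = 16252928.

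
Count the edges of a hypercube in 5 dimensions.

The 5-cube has n·2^(n-1) = 5·2^4 = 5·16 = 80 edges.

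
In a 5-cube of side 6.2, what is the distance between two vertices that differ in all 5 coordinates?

d = √(6.2² + 6.2² + ... + 6.2²) [5 terms] = √(5·6.2²) = 6.2√5 ≈ 13.8636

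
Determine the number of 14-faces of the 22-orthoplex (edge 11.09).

f_14(22-orthoplex) = 2^15 · (22 choose 15) = 5588385792.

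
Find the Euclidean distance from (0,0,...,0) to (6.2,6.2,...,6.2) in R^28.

The space diagonal of an n-cube of side s is s√n. Here 6.2·√28 ≈ 32.8073.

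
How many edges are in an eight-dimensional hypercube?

f_1(8-cube) = (8 choose 1) · 2^7 = 1024.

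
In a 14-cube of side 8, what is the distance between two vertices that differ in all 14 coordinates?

||(8,8,...,8)|| = √(14)·8 ≈ 29.9333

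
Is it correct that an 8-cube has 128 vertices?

False. The 8-cube has 2^8 = 256 vertices.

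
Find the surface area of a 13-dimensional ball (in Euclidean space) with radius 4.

|∂B_13(4)| = 2147483648·π^6/10395 ≈ 1.98612e+08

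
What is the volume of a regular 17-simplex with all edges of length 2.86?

V = (2.86^17 / 17!) · √((17+1) / 2^17) ≈ 1.88814e-09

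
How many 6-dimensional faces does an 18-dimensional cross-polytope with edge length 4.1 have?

Each 6-face is the convex hull of 7 vertices, one chosen as ±e_i from each of 7 distinct axes: 2^7·C(18,7) = 4073472.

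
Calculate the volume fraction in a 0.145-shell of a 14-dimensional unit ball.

1 - (1-0.145)^14 ≈ 0.888436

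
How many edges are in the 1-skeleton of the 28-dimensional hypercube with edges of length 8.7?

An n-cube has n·2^(n-1) edges. With n = 28: 28·134217728 = 3758096384.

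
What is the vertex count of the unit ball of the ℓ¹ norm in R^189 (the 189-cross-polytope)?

Number of vertices = 2n = 378.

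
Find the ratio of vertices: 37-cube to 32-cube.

The 37-cube has 2^37 = 137438953472 vertices. The 32-cube has 2^32 = 4294967296 vertices. Ratio: 137438953472/4294967296 = 32.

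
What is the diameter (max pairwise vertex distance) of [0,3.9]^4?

||(3.9,3.9,...,3.9)|| = √(4)·3.9 = 7.8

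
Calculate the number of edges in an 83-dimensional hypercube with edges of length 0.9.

Each of the 2^83 = 9671406556917033397649408 vertices has degree 83; total edges = 83·2^83/2 = 401363372112056886002450432.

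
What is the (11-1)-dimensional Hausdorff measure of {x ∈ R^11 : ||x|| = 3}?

S = n·V_n(r)/r = 11·V_11(3)/3 (volume-to-surface relation), giving 139968·π^5/35 ≈ 1.2238e+06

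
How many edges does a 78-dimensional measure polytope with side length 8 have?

Number of 1-faces = C(78,1)·2^(78-1) = 78·151115727451828646838272 = 11787026741242634453385216.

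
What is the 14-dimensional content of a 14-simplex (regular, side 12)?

V = (12^14 / 14!) · √((14+1) / 2^14) ≈ 445.62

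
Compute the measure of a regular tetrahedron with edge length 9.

Volume = (√2/12) · 9³ = 85.9135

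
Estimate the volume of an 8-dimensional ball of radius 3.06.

The n-ball volume is π^(n/2)·r^n/Γ(n/2+1). With n=8, r=3.06: V ≈ 31200.4.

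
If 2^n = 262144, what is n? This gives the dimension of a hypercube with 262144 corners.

The n-cube has 2^n vertices, and 262144 = 2^18, so n = 18.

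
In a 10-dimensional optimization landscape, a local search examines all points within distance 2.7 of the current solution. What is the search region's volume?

Volume = π^{10/2}·(2.7)^10/Γ(6) ≈ 52505.6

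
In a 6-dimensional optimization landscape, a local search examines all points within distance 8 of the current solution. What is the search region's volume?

The n-ball volume is π^(n/2)·r^n/Γ(n/2+1). With n=6, r=8: V = 131072·π^3/3 ≈ 1.35468e+06.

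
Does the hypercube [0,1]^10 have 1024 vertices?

True. The 10-cube has 2^10 = 1024 vertices.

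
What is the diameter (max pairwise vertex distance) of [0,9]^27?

Diagonal = √27 · 9 ≈ 46.7654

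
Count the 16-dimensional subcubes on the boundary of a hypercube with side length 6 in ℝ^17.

An n-cube has C(n,k)·2^(n-k) k-faces. Here C(17,16)·2^1 = 17·2 = 34.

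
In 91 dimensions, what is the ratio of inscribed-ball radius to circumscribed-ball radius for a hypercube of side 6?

Ratio = (s/2)/(s√91/2) = 91^(-1/2) ≈ 0.104828.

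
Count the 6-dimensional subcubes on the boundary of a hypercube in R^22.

Choose 6 of 22 axes to span the face (C(22,6) = 74613 ways), then fix each of the remaining 16 coordinates at one of its two extreme values (2^16 = 65536 ways): 74613·65536 = 4889837568.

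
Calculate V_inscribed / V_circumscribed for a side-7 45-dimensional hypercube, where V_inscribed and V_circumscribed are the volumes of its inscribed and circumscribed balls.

Volume scales as r^n, and r_in/r_out = 1/√45, giving (1/√45)^45 ≈ 6.34919e-38.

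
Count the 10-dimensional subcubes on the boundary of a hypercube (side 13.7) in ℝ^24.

Number of 10-faces = C(24,10) · 2^(24-10) = 1961256 · 16384 = 32133218304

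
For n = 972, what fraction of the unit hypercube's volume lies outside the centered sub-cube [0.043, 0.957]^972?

Shell fraction = 1 - (1-0.086)^972 ≈ 1 - 1.096e-38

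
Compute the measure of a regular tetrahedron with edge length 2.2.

Volume = (√2/12) · 2.2³ = 1.25488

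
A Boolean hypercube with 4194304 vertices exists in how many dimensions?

n = log_2(4194304) = 22.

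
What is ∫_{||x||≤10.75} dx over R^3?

V_3(10.75) = π^(3/2) · (10.75)^3 / Γ(3/2 + 1) ≈ 5203.72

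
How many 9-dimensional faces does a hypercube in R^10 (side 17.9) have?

f_9(10-cube) = (10 choose 9) · 2^1 = 20.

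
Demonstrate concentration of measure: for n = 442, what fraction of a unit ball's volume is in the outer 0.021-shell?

1 - (1-0.021)^442 ≈ 0.999916 ≈ 99.9916%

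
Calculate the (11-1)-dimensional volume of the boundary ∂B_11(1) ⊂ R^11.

The surface area of an n-ball is 2π^(n/2) r^(n-1) / Γ(n/2). For n=11, r=1: 64·π^5/945 ≈ 20.7251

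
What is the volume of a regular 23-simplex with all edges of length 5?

Volume = 5^23 · √(24/2^23) / 23! ≈ 7.79967e-10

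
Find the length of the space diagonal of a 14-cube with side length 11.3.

d = √(11.3² + 11.3² + ... + 11.3²) [14 terms] = √(14·11.3²) = 11.3√14 ≈ 42.2807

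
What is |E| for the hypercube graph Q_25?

An n-cube has n·2^(n-1) edges. With n = 25: 25·16777216 = 419430400.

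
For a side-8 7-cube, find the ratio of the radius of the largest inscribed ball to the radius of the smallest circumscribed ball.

For an n-cube of any side s, the inradius is s/2 and the circumradius is s√n/2, so the ratio is 1/√7 ≈ 0.377964.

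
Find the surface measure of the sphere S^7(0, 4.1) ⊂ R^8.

S_8(4.1) = 2·π^(8/2)·(4.1)^7 / Γ(8/2) ≈ 632361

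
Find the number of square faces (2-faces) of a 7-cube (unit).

Number of 2-faces = C(7,2) · 2^(7-2) = 21 · 32 = 672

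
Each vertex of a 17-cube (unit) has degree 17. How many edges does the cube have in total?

Each of the 2^17 = 131072 vertices has degree 17; total edges = 17·2^17/2 = 1114112.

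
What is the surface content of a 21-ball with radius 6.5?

|∂B_21(6.5)| = 1461920290375446110677·π^10/25786252800 ≈ 5.30926e+15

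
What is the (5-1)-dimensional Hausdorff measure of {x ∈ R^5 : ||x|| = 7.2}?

S_5(7.2) = 2·π^(5/2)·(7.2)^4 / Γ(5/2) ≈ 70729.2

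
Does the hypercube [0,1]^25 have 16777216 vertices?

False. The 25-cube has 2^25 = 33554432 vertices.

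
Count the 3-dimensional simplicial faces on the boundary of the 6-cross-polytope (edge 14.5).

Number of 3-faces = 2^(3+1) · C(6,3+1) = 16 · 15 = 240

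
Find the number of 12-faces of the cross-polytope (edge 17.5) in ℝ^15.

f_12(15-orthoplex) = 2^13 · (15 choose 13) = 860160.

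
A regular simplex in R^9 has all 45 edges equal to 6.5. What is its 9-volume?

For a regular n-simplex with edge a, V = (a^n / n!)·√((n+1)/2^n). With a=6.5, n=9: V ≈ 7.97668.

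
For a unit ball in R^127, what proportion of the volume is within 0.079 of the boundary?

V(inner)/V(outer) = ((1-0.079)/1)^127 ≈ 2.891e-05, so the shell fraction is 0.999971.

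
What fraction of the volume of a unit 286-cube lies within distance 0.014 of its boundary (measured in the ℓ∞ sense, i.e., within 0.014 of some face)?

1 - (1 - 2·0.014)^286 = 1 - 0.972^286 ≈ 0.999703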